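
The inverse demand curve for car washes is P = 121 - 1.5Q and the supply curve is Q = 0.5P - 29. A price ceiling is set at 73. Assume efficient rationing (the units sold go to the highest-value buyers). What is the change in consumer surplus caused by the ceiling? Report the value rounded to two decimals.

74.81

Rewriting supply in inverse form: P = 58 + 2Q.
Free-market equilibrium: 121 - 1.5Q = 58 + 2Q gives Q* = 18, P* = 94.
At P = 73, sellers supply (73 - 58)/2 = 7.5 while buyers want more, so the quantity traded is 7.5 at price 73.
CS goes from (1/2)(18)(27) = 243 to 317.8125 (computed as (121 - 73)(7.5) - (1/2)(1.5)(7.5)^2), a change of 74.8125.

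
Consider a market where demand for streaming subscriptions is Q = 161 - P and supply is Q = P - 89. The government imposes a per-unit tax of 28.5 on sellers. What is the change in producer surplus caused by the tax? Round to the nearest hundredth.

-411.47

Rewriting demand in inverse form: P = 161 - Q.
Rewriting supply in inverse form: P = 89 + Q.
Without the tax, 161 - Q = 89 + Q so Q* = 36 and P* = 125.
A tax on sellers shifts supply up by 28.5: 161 - Q = 89 + Q + 28.5, so Q_t = 21.75. Buyers pay P_b = 139.25; sellers receive P_s = P_b - 28.5 = 110.75.
PS falls from (1/2)(36)(36) = 648 to (1/2)(21.75)(21.75) = 236.5312, a change of -411.4688.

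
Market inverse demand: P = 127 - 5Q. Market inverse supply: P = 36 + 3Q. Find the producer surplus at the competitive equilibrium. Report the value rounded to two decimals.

194.09

Set 127 - 5Q = 36 + 3Q, which gives 91 = 8Q, so Q* = 11.375 and P* = 127 - 5(11.375) = 70.125.
PS is the area between P* and the supply curve from 0 to Q*: (1/2)(11.375)(34.125) = 194.0859.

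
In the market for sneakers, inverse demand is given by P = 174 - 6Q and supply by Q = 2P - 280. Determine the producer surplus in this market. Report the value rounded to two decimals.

Rewriting supply in inverse form: P = 140 + 0.5Q.
Set 174 - 6Q = 140 + 0.5Q, which gives 34 = 6.5Q, so Q* = 5.2308 and P* = 174 - 6(5.2308) = 142.6154.
The supply curve's price intercept is 140, so PS = (1/2)(Q*)(P* - 140) = (1/2)(5.2308)(2.6154) = 6.8402.

6.84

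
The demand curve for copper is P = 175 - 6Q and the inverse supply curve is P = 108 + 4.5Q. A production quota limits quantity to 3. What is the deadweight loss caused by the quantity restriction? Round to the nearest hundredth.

60.01

Unrestricted equilibrium: Q* = (175 - 108)/(6 + 4.5) = 6.381.
At Q = 3 the demand price is 175 - 6(3) = 157 and the supply price is 108 + 4.5(3) = 121.5.
DWL = (1/2)(gap between curves at 3) x (Q* - 3) = (1/2)(35.5)(3.381) = 60.0119.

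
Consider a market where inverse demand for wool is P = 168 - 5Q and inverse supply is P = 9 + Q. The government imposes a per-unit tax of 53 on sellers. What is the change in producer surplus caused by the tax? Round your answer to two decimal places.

Pre-tax equilibrium: 168 - 5Q = 9 + Q gives Q* = 26.5, P* = 35.5.
A tax on sellers shifts supply up by 53: 168 - 5Q = 9 + Q + 53, so Q_t = 17.6667. Buyers pay P_b = 79.6667; sellers receive P_s = P_b - 53 = 26.6667.
PS falls from (1/2)(26.5)(26.5) = 351.125 to (1/2)(17.6667)(17.6667) = 156.0556, a change of -195.0694.

-195.07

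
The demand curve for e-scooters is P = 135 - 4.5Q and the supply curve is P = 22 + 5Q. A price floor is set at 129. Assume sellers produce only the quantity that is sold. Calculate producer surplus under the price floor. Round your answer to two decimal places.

138.22

Without the control, 135 - 4.5Q = 22 + 5Q so Q* = 11.8947 and P* = 81.4737.
At the floor price 129, quantity demanded is (135 - 129)/4.5 = 1.3333; demand is the short side, so Q = 1.3333 trades at P = 129.
The supply price at Q = 1.3333 is 28.6667. PS is the trapezoid between 129 and supply over [0, 1.3333]: (1/2)[(129 - 22) + (129 - 28.6667)](1.3333) = 138.2222.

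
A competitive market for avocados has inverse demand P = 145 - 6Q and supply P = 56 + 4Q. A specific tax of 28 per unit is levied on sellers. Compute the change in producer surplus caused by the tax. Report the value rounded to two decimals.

Pre-tax equilibrium: 145 - 6Q = 56 + 4Q gives Q* = 8.9, P* = 91.6.
A tax on sellers shifts supply up by 28: 145 - 6Q = 56 + 4Q + 28, so Q_t = 6.1. Buyers pay P_b = 108.4; sellers receive P_s = P_b - 28 = 80.4.
Producers lose the trapezoid between P_s and P* out to Q_t plus the triangle from Q_t to Q*: change in PS = 74.42 - 158.42 = -84.

-84.00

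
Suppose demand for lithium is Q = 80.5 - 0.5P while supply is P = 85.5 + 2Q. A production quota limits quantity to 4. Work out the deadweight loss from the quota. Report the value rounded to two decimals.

Rewriting demand in inverse form: P = 161 - 2Q.
Unrestricted equilibrium: Q* = (161 - 85.5)/(2 + 2) = 18.875.
At Q = 4 the demand price is 161 - 2(4) = 153 and the supply price is 85.5 + 2(4) = 93.5.
Deadweight loss is the triangle between the curves from 4 to 18.875: (1/2)(153 - 93.5)(18.875 - 4) = 442.5312.

442.53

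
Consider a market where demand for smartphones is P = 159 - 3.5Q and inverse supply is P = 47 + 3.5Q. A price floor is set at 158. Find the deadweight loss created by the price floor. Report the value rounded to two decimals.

864.29

Without the control, 159 - 3.5Q = 47 + 3.5Q so Q* = 16 and P* = 103.
At P = 158, buyers demand (159 - 158)/3.5 = 0.2857 while sellers would supply more, so the quantity traded is 0.2857 at price 158.
The lost-trades triangle has base Q* - 0.2857 = 15.7143 and height equal to the gap between the curves at Q = 0.2857, which is 158 - 48 = 110. DWL = (1/2)(15.7143)(110) = 864.2857.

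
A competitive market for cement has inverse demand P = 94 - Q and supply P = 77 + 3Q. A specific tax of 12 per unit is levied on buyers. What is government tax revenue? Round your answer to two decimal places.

15.00

Pre-tax equilibrium: 94 - Q = 77 + 3Q gives Q* = 4.25, P* = 89.75.
A tax on buyers shifts demand down by 12: (94 - 12) - Q = 77 + 3Q, so Q_t = 1.25. Buyers pay P_b = 92.75; sellers receive P_s = P_b - 12 = 80.75.
Tax revenue = t x Q_t = 12 x 1.25 = 15.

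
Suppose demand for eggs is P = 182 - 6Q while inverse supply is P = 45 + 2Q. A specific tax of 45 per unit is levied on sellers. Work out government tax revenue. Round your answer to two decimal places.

517.50

Without the tax, 182 - 6Q = 45 + 2Q so Q* = 17.125 and P* = 79.25.
A tax on sellers shifts supply up by 45: 182 - 6Q = 45 + 2Q + 45, so Q_t = 11.5. Buyers pay P_b = 113; sellers receive P_s = P_b - 45 = 68.
Revenue is the tax times quantity traded: 45 x 11.5 = 517.5.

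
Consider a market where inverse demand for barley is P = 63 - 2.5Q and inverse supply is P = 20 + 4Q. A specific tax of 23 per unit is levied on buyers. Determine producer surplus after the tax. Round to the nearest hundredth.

18.93

Without the tax, 63 - 2.5Q = 20 + 4Q so Q* = 6.6154 and P* = 46.4615.
A tax on buyers shifts demand down by 23: (63 - 23) - 2.5Q = 20 + 4Q, so Q_t = 3.0769. Buyers pay P_b = 55.3077; sellers receive P_s = P_b - 23 = 32.3077.
Producer surplus is the triangle above supply below P_s: (1/2)(3.0769)(32.3077 - 20) = 18.9349.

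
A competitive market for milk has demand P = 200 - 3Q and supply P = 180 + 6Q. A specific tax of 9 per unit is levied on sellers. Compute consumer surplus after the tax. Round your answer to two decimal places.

Pre-tax equilibrium: 200 - 3Q = 180 + 6Q gives Q* = 2.2222, P* = 193.3333.
With the tax, sellers need 9 more per unit: 200 - 3Q = 180 + 6Q + 9, so Q_t = 1.2222. Buyers pay P_b = 196.3333; sellers receive P_s = P_b - 9 = 187.3333.
CS = (1/2)(Q_t)(200 - P_b) = (1/2)(1.2222)(3.6667) = 2.2407.

2.24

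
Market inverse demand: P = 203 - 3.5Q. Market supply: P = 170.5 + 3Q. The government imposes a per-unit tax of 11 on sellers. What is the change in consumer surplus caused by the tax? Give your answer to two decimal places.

Pre-tax equilibrium: 203 - 3.5Q = 170.5 + 3Q gives Q* = 5, P* = 185.5.
With the tax, sellers need 11 more per unit: 203 - 3.5Q = 170.5 + 3Q + 11, so Q_t = 3.3077. Buyers pay P_b = 191.4231; sellers receive P_s = P_b - 11 = 180.4231.
Consumers lose the trapezoid between P* and P_b out to Q_t plus the triangle from Q_t to Q*: change in CS = 19.1464 - 43.75 = -24.6036.

-24.60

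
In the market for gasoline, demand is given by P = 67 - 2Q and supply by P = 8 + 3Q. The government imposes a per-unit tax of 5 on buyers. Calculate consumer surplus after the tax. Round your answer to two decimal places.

116.64

Without the tax, 67 - 2Q = 8 + 3Q so Q* = 11.8 and P* = 43.4.
With the tax, buyers' net willingness to pay falls by 5: (67 - 5) - 2Q = 8 + 3Q, so Q_t = 10.8. Buyers pay P_b = 45.4; sellers receive P_s = P_b - 5 = 40.4.
CS = (1/2)(Q_t)(67 - P_b) = (1/2)(10.8)(21.6) = 116.64.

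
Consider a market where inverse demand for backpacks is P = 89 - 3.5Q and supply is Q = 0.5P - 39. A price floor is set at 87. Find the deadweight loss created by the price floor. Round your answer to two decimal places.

5.61

Rewriting supply in inverse form: P = 78 + 2Q.
Without the control, 89 - 3.5Q = 78 + 2Q so Q* = 2 and P* = 82.
At P = 87, buyers demand (89 - 87)/3.5 = 0.5714 while sellers would supply more, so the quantity traded is 0.5714 at price 87.
At Q = 0.5714 the demand price is 87 and the supply price is 79.1429. Deadweight loss is the triangle between the curves from 0.5714 to 2: (1/2)(87 - 79.1429)(2 - 0.5714) = 5.6122.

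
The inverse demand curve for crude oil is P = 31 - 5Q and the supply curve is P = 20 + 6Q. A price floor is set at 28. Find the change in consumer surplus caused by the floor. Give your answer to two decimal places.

Without the control, 31 - 5Q = 20 + 6Q so Q* = 1 and P* = 26.
At P = 28, buyers demand (31 - 28)/5 = 0.6 while sellers would supply more, so the quantity traded is 0.6 at price 28.
CS goes from (1/2)(1)(5) = 2.5 to 0.9 (computed as (31 - 28)(0.6) - (1/2)(5)(0.6)^2), a change of -1.6.

-1.60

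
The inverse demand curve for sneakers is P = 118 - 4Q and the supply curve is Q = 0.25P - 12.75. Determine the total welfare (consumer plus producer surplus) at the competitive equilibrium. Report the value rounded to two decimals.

280.56

Rewriting supply in inverse form: P = 51 + 4Q.
Setting demand equal to supply, 67 = 8Q, so Q* = 8.375 and P* = 84.5.
Total surplus is the full triangle between the curves from 0 to Q*: (1/2)(8.375)(118 - 51) = 280.5625.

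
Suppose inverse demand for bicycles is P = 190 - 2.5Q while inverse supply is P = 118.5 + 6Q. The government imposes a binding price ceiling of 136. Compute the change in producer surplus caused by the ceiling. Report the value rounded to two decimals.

-186.75

Free-market equilibrium: 190 - 2.5Q = 118.5 + 6Q gives Q* = 8.4118, P* = 168.9706.
At the ceiling price 136, quantity supplied is (136 - 118.5)/6 = 2.9167; supply is the short side, so Q = 2.9167 trades at P = 136.
PS goes from (1/2)(8.4118)(50.4706) = 212.2734 to 25.5208 (computed as (136 - 118.5)(2.9167) - (1/2)(6)(2.9167)^2), a change of -186.7525.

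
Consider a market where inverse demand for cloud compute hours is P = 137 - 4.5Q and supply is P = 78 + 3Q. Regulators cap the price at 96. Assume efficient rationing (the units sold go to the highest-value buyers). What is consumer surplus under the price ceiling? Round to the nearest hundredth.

Free-market equilibrium: 137 - 4.5Q = 78 + 3Q gives Q* = 7.8667, P* = 101.6.
At P = 96, sellers supply (96 - 78)/3 = 6 while buyers want more, so the quantity traded is 6 at price 96.
The demand price at Q = 6 is 110. CS is the trapezoid between demand and 96 over [0, 6]: (1/2)[(137 - 96) + (110 - 96)](6) = 165.

165.00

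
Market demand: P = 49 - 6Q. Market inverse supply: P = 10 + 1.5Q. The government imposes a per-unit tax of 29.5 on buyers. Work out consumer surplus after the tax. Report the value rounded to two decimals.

4.81

Pre-tax equilibrium: 49 - 6Q = 10 + 1.5Q gives Q* = 5.2, P* = 17.8.
A tax on buyers shifts demand down by 29.5: (49 - 29.5) - 6Q = 10 + 1.5Q, so Q_t = 1.2667. Buyers pay P_b = 41.4; sellers receive P_s = P_b - 29.5 = 11.9.
Consumer surplus is the triangle under demand above P_b: (1/2)(1.2667)(49 - 41.4) = 4.8133.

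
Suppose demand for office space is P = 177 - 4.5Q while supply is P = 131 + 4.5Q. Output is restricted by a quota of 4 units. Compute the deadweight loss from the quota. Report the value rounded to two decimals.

Without the quota, 177 - 4.5Q = 131 + 4.5Q gives Q* = 5.1111.
At Q = 4 the demand price is 177 - 4.5(4) = 159 and the supply price is 131 + 4.5(4) = 149.
Deadweight loss is the triangle between the curves from 4 to 5.1111: (1/2)(159 - 149)(5.1111 - 4) = 5.5556.

5.56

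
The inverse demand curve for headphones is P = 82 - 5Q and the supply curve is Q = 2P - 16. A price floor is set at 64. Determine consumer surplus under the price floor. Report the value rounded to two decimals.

32.40

Rewriting supply in inverse form: P = 8 + 0.5Q.
Without the control, 82 - 5Q = 8 + 0.5Q so Q* = 13.4545 and P* = 14.7273.
At P = 64, buyers demand (82 - 64)/5 = 3.6 while sellers would supply more, so the quantity traded is 3.6 at price 64.
CS is the triangle under demand above 64: (1/2)(3.6)(82 - 64) = 32.4.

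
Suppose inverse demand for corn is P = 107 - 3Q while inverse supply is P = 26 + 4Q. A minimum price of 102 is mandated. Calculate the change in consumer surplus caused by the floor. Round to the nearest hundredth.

-196.68

Free-market equilibrium: 107 - 3Q = 26 + 4Q gives Q* = 11.5714, P* = 72.2857.
At the floor price 102, quantity demanded is (107 - 102)/3 = 1.6667; demand is the short side, so Q = 1.6667 trades at P = 102.
CS goes from (1/2)(11.5714)(34.7143) = 200.8469 to 4.1667 (computed as (107 - 102)(1.6667) - (1/2)(3)(1.6667)^2), a change of -196.6803.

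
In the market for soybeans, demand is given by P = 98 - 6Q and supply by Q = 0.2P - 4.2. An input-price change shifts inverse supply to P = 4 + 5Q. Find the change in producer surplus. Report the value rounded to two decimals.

Rewriting supply in inverse form: P = 21 + 5Q.
Initial equilibrium: Q_0 = 7, P_0 = 56; CS_0 = (1/2)(7)(42) = 147, PS_0 = (1/2)(7)(35) = 122.5.
New equilibrium: 98 - 6Q = 4 + 5Q gives Q_1 = 8.5455, P_1 = 46.7273; CS_1 = 219.0744, PS_1 = 182.562.
Change in producer surplus = 182.562 - 122.5 = 60.062.

60.06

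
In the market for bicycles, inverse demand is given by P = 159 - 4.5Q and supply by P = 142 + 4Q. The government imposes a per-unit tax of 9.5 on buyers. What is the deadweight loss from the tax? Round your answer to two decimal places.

5.31

Pre-tax equilibrium: 159 - 4.5Q = 142 + 4Q gives Q* = 2, P* = 150.
A tax on buyers shifts demand down by 9.5: (159 - 9.5) - 4.5Q = 142 + 4Q, so Q_t = 0.8824. Buyers pay P_b = 155.0294; sellers receive P_s = P_b - 9.5 = 145.5294.
The welfare triangle lost has base Q* - Q_t = 1.1176 and height t = 9.5, so DWL = (1/2)(1.1176)(9.5) = 5.3088.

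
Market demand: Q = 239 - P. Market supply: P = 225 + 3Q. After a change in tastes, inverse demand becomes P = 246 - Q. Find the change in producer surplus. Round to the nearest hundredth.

Rewriting demand in inverse form: P = 239 - Q.
Initial equilibrium: Q_0 = 3.5, P_0 = 235.5; CS_0 = (1/2)(3.5)(3.5) = 6.125, PS_0 = (1/2)(3.5)(10.5) = 18.375.
New equilibrium: 246 - Q = 225 + 3Q gives Q_1 = 5.25, P_1 = 240.75; CS_1 = 13.7812, PS_1 = 41.3438.
Change in producer surplus = 41.3438 - 18.375 = 22.9688.

22.97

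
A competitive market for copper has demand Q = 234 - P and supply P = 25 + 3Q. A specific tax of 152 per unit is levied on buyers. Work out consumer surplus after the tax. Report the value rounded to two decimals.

101.53

Rewriting demand in inverse form: P = 234 - Q.
Pre-tax equilibrium: 234 - Q = 25 + 3Q gives Q* = 52.25, P* = 181.75.
A tax on buyers shifts demand down by 152: (234 - 152) - Q = 25 + 3Q, so Q_t = 14.25. Buyers pay P_b = 219.75; sellers receive P_s = P_b - 152 = 67.75.
Consumer surplus is the triangle under demand above P_b: (1/2)(14.25)(234 - 219.75) = 101.5312.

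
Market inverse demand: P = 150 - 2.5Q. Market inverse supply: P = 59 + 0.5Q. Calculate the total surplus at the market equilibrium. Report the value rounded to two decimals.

Set 150 - 2.5Q = 59 + 0.5Q, which gives 91 = 3Q, so Q* = 30.3333 and P* = 150 - 2.5(30.3333) = 74.1667.
CS = (1/2)(30.3333)(75.8333) = 1150.1389 and PS = (1/2)(30.3333)(15.1667) = 230.0278, so total surplus = 1380.1667.

1380.17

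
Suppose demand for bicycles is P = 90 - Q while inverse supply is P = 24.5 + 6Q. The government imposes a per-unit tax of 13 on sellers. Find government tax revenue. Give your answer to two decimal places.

97.50

Without the tax, 90 - Q = 24.5 + 6Q so Q* = 9.3571 and P* = 80.6429.
With the tax, sellers need 13 more per unit: 90 - Q = 24.5 + 6Q + 13, so Q_t = 7.5. Buyers pay P_b = 82.5; sellers receive P_s = P_b - 13 = 69.5.
Tax revenue = t x Q_t = 13 x 7.5 = 97.5.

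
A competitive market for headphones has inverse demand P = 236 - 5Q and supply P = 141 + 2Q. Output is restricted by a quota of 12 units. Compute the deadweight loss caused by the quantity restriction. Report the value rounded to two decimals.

8.64

Without the quota, 236 - 5Q = 141 + 2Q gives Q* = 13.5714.
At Q = 12 the demand price is 236 - 5(12) = 176 and the supply price is 141 + 2(12) = 165.
DWL = (1/2)(gap between curves at 12) x (Q* - 12) = (1/2)(11)(1.5714) = 8.6429.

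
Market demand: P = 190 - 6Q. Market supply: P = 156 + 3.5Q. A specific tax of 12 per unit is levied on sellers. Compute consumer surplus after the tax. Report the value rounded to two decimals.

Without the tax, 190 - 6Q = 156 + 3.5Q so Q* = 3.5789 and P* = 168.5263.
A tax on sellers shifts supply up by 12: 190 - 6Q = 156 + 3.5Q + 12, so Q_t = 2.3158. Buyers pay P_b = 176.1053; sellers receive P_s = P_b - 12 = 164.1053.
Consumer surplus is the triangle under demand above P_b: (1/2)(2.3158)(190 - 176.1053) = 16.0886.

16.09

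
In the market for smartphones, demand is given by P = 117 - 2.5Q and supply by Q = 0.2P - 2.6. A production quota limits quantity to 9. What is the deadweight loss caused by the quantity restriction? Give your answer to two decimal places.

88.82

Rewriting supply in inverse form: P = 13 + 5Q.
Without the quota, 117 - 2.5Q = 13 + 5Q gives Q* = 13.8667.
At Q = 9 the demand price is 117 - 2.5(9) = 94.5 and the supply price is 13 + 5(9) = 58.
Deadweight loss is the triangle between the curves from 9 to 13.8667: (1/2)(94.5 - 58)(13.8667 - 9) = 88.8167.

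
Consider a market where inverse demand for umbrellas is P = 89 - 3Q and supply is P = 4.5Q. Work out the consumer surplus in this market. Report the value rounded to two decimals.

Equilibrium: 89 - 3Q = 4.5Q, so Q* = 11.8667 and P* = 53.4.
Consumer surplus is the triangle under demand above P*: (1/2)(11.8667)(89 - 53.4) = (1/2)(11.8667)(35.6) = 211.2267.

211.23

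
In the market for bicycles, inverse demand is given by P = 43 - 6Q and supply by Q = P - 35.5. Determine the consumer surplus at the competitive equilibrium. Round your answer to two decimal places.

3.44

Rewriting supply in inverse form: P = 35.5 + Q.
Equilibrium: 43 - 6Q = 35.5 + Q, so Q* = 1.0714 and P* = 36.5714.
Consumer surplus is the triangle under demand above P*: (1/2)(1.0714)(43 - 36.5714) = (1/2)(1.0714)(6.4286) = 3.4439.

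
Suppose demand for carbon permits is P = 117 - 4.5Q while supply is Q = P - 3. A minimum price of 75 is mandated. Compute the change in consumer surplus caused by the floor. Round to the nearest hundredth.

Rewriting supply in inverse form: P = 3 + Q.
Free-market equilibrium: 117 - 4.5Q = 3 + Q gives Q* = 20.7273, P* = 23.7273.
At P = 75, buyers demand (117 - 75)/4.5 = 9.3333 while sellers would supply more, so the quantity traded is 9.3333 at price 75.
CS goes from (1/2)(20.7273)(93.2727) = 966.6446 to 196 (computed as (117 - 75)(9.3333) - (1/2)(4.5)(9.3333)^2), a change of -770.6446.

-770.64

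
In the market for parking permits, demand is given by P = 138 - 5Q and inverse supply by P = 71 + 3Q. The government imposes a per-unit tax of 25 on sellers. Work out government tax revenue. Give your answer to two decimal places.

131.25

Without the tax, 138 - 5Q = 71 + 3Q so Q* = 8.375 and P* = 96.125.
A tax on sellers shifts supply up by 25: 138 - 5Q = 71 + 3Q + 25, so Q_t = 5.25. Buyers pay P_b = 111.75; sellers receive P_s = P_b - 25 = 86.75.
Revenue is the tax times quantity traded: 25 x 5.25 = 131.25.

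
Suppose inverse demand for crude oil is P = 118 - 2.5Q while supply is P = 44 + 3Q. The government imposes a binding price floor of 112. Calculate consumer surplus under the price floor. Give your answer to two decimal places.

Without the control, 118 - 2.5Q = 44 + 3Q so Q* = 13.4545 and P* = 84.3636.
At P = 112, buyers demand (118 - 112)/2.5 = 2.4 while sellers would supply more, so the quantity traded is 2.4 at price 112.
CS is the triangle under demand above 112: (1/2)(2.4)(118 - 112) = 7.2.

7.20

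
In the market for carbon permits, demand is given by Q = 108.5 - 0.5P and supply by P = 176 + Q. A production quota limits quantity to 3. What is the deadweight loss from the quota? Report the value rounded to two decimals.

170.67

Rewriting demand in inverse form: P = 217 - 2Q.
Unrestricted equilibrium: Q* = (217 - 176)/(2 + 1) = 13.6667.
At Q = 3 the demand price is 217 - 2(3) = 211 and the supply price is 176 + (3) = 179.
DWL = (1/2)(gap between curves at 3) x (Q* - 3) = (1/2)(32)(10.6667) = 170.6667.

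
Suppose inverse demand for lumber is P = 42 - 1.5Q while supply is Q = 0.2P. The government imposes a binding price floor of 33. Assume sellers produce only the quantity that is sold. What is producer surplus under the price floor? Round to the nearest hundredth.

108.00

Rewriting supply in inverse form: P = 5Q.
Without the control, 42 - 1.5Q = 5Q so Q* = 6.4615 and P* = 32.3077.
At P = 33, buyers demand (42 - 33)/1.5 = 6 while sellers would supply more, so the quantity traded is 6 at price 33.
The supply price at Q = 6 is 30. PS is the trapezoid between 33 and supply over [0, 6]: (1/2)[(33 - 0) + (33 - 30)](6) = 108.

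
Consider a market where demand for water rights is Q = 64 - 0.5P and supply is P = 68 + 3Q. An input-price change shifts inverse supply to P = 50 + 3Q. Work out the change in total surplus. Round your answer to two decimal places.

Rewriting demand in inverse form: P = 128 - 2Q.
Initial equilibrium: Q_0 = 12, P_0 = 104; CS_0 = (1/2)(12)(24) = 144, PS_0 = (1/2)(12)(36) = 216.
New equilibrium: 128 - 2Q = 50 + 3Q gives Q_1 = 15.6, P_1 = 96.8; CS_1 = 243.36, PS_1 = 365.04.
Change in total surplus = (243.36 + 365.04) - (144 + 216) = 248.4.

248.40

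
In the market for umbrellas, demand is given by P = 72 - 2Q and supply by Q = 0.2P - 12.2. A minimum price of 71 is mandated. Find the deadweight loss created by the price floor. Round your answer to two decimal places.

Rewriting supply in inverse form: P = 61 + 5Q.
Free-market equilibrium: 72 - 2Q = 61 + 5Q gives Q* = 1.5714, P* = 68.8571.
At P = 71, buyers demand (72 - 71)/2 = 0.5 while sellers would supply more, so the quantity traded is 0.5 at price 71.
The lost-trades triangle has base Q* - 0.5 = 1.0714 and height equal to the gap between the curves at Q = 0.5, which is 71 - 63.5 = 7.5. DWL = (1/2)(1.0714)(7.5) = 4.0179.

4.02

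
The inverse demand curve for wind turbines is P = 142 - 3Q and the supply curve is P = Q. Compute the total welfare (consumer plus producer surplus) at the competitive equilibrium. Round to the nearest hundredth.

2520.50

Equilibrium: 142 - 3Q = Q, so Q* = 35.5 and P* = 35.5.
Total surplus is the full triangle between the curves from 0 to Q*: (1/2)(35.5)(142 - 0) = 2520.5.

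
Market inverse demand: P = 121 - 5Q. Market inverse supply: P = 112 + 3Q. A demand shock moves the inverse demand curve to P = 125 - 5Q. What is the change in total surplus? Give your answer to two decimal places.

5.50

Initial equilibrium: Q_0 = 1.125, P_0 = 115.375; CS_0 = (1/2)(1.125)(5.625) = 3.1641, PS_0 = (1/2)(1.125)(3.375) = 1.8984.
New equilibrium: 125 - 5Q = 112 + 3Q gives Q_1 = 1.625, P_1 = 116.875; CS_1 = 6.6016, PS_1 = 3.9609.
Change in total surplus = (6.6016 + 3.9609) - (3.1641 + 1.8984) = 5.5.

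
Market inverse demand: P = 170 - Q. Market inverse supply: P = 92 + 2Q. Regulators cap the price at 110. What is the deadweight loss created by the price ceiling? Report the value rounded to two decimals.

433.50

Free-market equilibrium: 170 - Q = 92 + 2Q gives Q* = 26, P* = 144.
At the ceiling price 110, quantity supplied is (110 - 92)/2 = 9; supply is the short side, so Q = 9 trades at P = 110.
The lost-trades triangle has base Q* - 9 = 17 and height equal to the gap between the curves at Q = 9, which is 161 - 110 = 51. DWL = (1/2)(17)(51) = 433.5.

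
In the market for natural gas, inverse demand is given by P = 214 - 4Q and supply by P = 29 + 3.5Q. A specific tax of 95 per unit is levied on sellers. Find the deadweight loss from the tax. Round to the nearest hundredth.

Without the tax, 214 - 4Q = 29 + 3.5Q so Q* = 24.6667 and P* = 115.3333.
With the tax, sellers need 95 more per unit: 214 - 4Q = 29 + 3.5Q + 95, so Q_t = 12. Buyers pay P_b = 166; sellers receive P_s = P_b - 95 = 71.
Deadweight loss is the triangle between the curves from Q_t to Q*: (1/2)(24.6667 - 12)(95) = 601.6667.

601.67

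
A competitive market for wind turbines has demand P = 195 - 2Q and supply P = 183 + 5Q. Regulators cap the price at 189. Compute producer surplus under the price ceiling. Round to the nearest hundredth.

3.60

Free-market equilibrium: 195 - 2Q = 183 + 5Q gives Q* = 1.7143, P* = 191.5714.
At the ceiling price 189, quantity supplied is (189 - 183)/5 = 1.2; supply is the short side, so Q = 1.2 trades at P = 189.
PS is the triangle above supply below 189: (1/2)(1.2)(189 - 183) = 3.6.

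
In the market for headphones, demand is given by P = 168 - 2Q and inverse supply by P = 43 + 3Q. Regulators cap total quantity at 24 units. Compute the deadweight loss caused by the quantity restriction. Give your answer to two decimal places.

2.50

Without the quota, 168 - 2Q = 43 + 3Q gives Q* = 25.
At Q = 24 the demand price is 168 - 2(24) = 120 and the supply price is 43 + 3(24) = 115.
DWL = (1/2)(gap between curves at 24) x (Q* - 24) = (1/2)(5)(1) = 2.5.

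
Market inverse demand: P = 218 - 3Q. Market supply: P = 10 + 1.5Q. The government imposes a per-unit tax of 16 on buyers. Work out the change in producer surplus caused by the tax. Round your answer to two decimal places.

Without the tax, 218 - 3Q = 10 + 1.5Q so Q* = 46.2222 and P* = 79.3333.
A tax on buyers shifts demand down by 16: (218 - 16) - 3Q = 10 + 1.5Q, so Q_t = 42.6667. Buyers pay P_b = 90; sellers receive P_s = P_b - 16 = 74.
PS falls from (1/2)(46.2222)(69.3333) = 1602.3704 to (1/2)(42.6667)(64) = 1365.3333, a change of -237.037.

-237.04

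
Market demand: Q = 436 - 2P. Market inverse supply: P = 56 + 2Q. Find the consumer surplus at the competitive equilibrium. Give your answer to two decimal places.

1049.76

Rewriting demand in inverse form: P = 218 - 0.5Q.
Equilibrium: 218 - 0.5Q = 56 + 2Q, so Q* = 64.8 and P* = 185.6.
CS is the area between the demand curve and P* from 0 to Q*: (1/2)(64.8)(32.4) = 1049.76.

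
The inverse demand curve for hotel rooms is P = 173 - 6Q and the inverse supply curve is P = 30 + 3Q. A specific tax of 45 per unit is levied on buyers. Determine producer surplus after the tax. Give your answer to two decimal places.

177.85

Without the tax, 173 - 6Q = 30 + 3Q so Q* = 15.8889 and P* = 77.6667.
With the tax, buyers' net willingness to pay falls by 45: (173 - 45) - 6Q = 30 + 3Q, so Q_t = 10.8889. Buyers pay P_b = 107.6667; sellers receive P_s = P_b - 45 = 62.6667.
Producer surplus is the triangle above supply below P_s: (1/2)(10.8889)(62.6667 - 30) = 177.8519.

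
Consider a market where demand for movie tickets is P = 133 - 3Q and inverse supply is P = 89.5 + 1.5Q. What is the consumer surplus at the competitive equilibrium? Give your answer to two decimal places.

140.17

Set 133 - 3Q = 89.5 + 1.5Q, which gives 43.5 = 4.5Q, so Q* = 9.6667 and P* = 133 - 3(9.6667) = 104.
CS is the area between the demand curve and P* from 0 to Q*: (1/2)(9.6667)(29) = 140.1667.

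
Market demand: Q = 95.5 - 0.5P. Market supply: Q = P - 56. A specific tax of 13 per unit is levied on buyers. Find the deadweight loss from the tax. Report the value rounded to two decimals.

28.17

Rewriting demand in inverse form: P = 191 - 2Q.
Rewriting supply in inverse form: P = 56 + Q.
Pre-tax equilibrium: 191 - 2Q = 56 + Q gives Q* = 45, P* = 101.
A tax on buyers shifts demand down by 13: (191 - 13) - 2Q = 56 + Q, so Q_t = 40.6667. Buyers pay P_b = 109.6667; sellers receive P_s = P_b - 13 = 96.6667.
The welfare triangle lost has base Q* - Q_t = 4.3333 and height t = 13, so DWL = (1/2)(4.3333)(13) = 28.1667.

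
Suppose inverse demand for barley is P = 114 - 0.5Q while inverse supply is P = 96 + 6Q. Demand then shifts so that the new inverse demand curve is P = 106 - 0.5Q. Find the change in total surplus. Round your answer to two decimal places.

-17.23

Initial equilibrium: Q_0 = 2.7692, P_0 = 112.6154; CS_0 = (1/2)(2.7692)(1.3846) = 1.9172, PS_0 = (1/2)(2.7692)(16.6154) = 23.0059.
New equilibrium: 106 - 0.5Q = 96 + 6Q gives Q_1 = 1.5385, P_1 = 105.2308; CS_1 = 0.5917, PS_1 = 7.1006.
Change in total surplus = (0.5917 + 7.1006) - (1.9172 + 23.0059) = -17.2308.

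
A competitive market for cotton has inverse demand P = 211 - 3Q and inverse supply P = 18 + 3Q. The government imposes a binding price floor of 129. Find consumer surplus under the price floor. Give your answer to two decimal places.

1120.67

Free-market equilibrium: 211 - 3Q = 18 + 3Q gives Q* = 32.1667, P* = 114.5.
At the floor price 129, quantity demanded is (211 - 129)/3 = 27.3333; demand is the short side, so Q = 27.3333 trades at P = 129.
CS is the triangle under demand above 129: (1/2)(27.3333)(211 - 129) = 1120.6667.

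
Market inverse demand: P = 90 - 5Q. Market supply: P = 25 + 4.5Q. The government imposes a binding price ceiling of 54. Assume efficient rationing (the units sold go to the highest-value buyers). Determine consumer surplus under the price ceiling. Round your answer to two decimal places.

128.17

Free-market equilibrium: 90 - 5Q = 25 + 4.5Q gives Q* = 6.8421, P* = 55.7895.
At the ceiling price 54, quantity supplied is (54 - 25)/4.5 = 6.4444; supply is the short side, so Q = 6.4444 trades at P = 54.
The demand price at Q = 6.4444 is 57.7778. CS is the trapezoid between demand and 54 over [0, 6.4444]: (1/2)[(90 - 54) + (57.7778 - 54)](6.4444) = 128.1728.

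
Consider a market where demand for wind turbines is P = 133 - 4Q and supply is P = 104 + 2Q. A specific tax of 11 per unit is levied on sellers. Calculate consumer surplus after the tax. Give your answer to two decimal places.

18.00

Pre-tax equilibrium: 133 - 4Q = 104 + 2Q gives Q* = 4.8333, P* = 113.6667.
A tax on sellers shifts supply up by 11: 133 - 4Q = 104 + 2Q + 11, so Q_t = 3. Buyers pay P_b = 121; sellers receive P_s = P_b - 11 = 110.
Consumer surplus is the triangle under demand above P_b: (1/2)(3)(133 - 121) = 18.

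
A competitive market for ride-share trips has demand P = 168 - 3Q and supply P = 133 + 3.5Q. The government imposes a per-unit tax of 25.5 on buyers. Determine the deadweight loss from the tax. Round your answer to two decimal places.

50.02

Pre-tax equilibrium: 168 - 3Q = 133 + 3.5Q gives Q* = 5.3846, P* = 151.8462.
With the tax, buyers' net willingness to pay falls by 25.5: (168 - 25.5) - 3Q = 133 + 3.5Q, so Q_t = 1.4615. Buyers pay P_b = 163.6154; sellers receive P_s = P_b - 25.5 = 138.1154.
Deadweight loss is the triangle between the curves from Q_t to Q*: (1/2)(5.3846 - 1.4615)(25.5) = 50.0192.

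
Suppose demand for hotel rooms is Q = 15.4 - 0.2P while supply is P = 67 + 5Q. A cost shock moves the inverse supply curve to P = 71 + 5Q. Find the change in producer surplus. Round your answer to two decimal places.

-1.60

Rewriting demand in inverse form: P = 77 - 5Q.
Initial equilibrium: Q_0 = 1, P_0 = 72; CS_0 = (1/2)(1)(5) = 2.5, PS_0 = (1/2)(1)(5) = 2.5.
New equilibrium: 77 - 5Q = 71 + 5Q gives Q_1 = 0.6, P_1 = 74; CS_1 = 0.9, PS_1 = 0.9.
Change in producer surplus = 0.9 - 2.5 = -1.6.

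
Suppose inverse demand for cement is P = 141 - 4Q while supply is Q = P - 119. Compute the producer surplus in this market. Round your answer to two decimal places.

Rewriting supply in inverse form: P = 119 + Q.
Set 141 - 4Q = 119 + Q, which gives 22 = 5Q, so Q* = 4.4 and P* = 141 - 4(4.4) = 123.4.
The supply curve's price intercept is 119, so PS = (1/2)(Q*)(P* - 119) = (1/2)(4.4)(4.4) = 9.68.

9.68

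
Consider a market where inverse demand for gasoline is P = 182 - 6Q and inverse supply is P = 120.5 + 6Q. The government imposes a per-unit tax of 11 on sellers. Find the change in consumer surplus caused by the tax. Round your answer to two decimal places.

-25.67

Pre-tax equilibrium: 182 - 6Q = 120.5 + 6Q gives Q* = 5.125, P* = 151.25.
A tax on sellers shifts supply up by 11: 182 - 6Q = 120.5 + 6Q + 11, so Q_t = 4.2083. Buyers pay P_b = 156.75; sellers receive P_s = P_b - 11 = 145.75.
CS falls from (1/2)(5.125)(30.75) = 78.7969 to (1/2)(4.2083)(25.25) = 53.1302, a change of -25.6667.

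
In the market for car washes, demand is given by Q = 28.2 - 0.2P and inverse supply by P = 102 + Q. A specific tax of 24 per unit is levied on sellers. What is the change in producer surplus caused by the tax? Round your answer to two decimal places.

Rewriting demand in inverse form: P = 141 - 5Q.
Without the tax, 141 - 5Q = 102 + Q so Q* = 6.5 and P* = 108.5.
A tax on sellers shifts supply up by 24: 141 - 5Q = 102 + Q + 24, so Q_t = 2.5. Buyers pay P_b = 128.5; sellers receive P_s = P_b - 24 = 104.5.
Producers lose the trapezoid between P_s and P* out to Q_t plus the triangle from Q_t to Q*: change in PS = 3.125 - 21.125 = -18.

-18.00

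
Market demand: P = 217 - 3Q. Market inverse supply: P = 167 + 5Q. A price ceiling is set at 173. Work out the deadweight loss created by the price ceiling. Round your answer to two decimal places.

Free-market equilibrium: 217 - 3Q = 167 + 5Q gives Q* = 6.25, P* = 198.25.
At the ceiling price 173, quantity supplied is (173 - 167)/5 = 1.2; supply is the short side, so Q = 1.2 trades at P = 173.
The lost-trades triangle has base Q* - 1.2 = 5.05 and height equal to the gap between the curves at Q = 1.2, which is 213.4 - 173 = 40.4. DWL = (1/2)(5.05)(40.4) = 102.01.

102.01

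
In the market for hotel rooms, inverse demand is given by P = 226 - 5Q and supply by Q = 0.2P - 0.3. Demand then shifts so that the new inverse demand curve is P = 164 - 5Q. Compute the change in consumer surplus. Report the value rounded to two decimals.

-599.85

Rewriting supply in inverse form: P = 1.5 + 5Q.
Initial equilibrium: Q_0 = 22.45, P_0 = 113.75; CS_0 = (1/2)(22.45)(112.25) = 1260.0062, PS_0 = (1/2)(22.45)(112.25) = 1260.0062.
New equilibrium: 164 - 5Q = 1.5 + 5Q gives Q_1 = 16.25, P_1 = 82.75; CS_1 = 660.1562, PS_1 = 660.1562.
Change in consumer surplus = 660.1562 - 1260.0062 = -599.85.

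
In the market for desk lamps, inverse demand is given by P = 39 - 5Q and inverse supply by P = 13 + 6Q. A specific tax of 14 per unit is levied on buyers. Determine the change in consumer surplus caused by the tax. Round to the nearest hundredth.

-10.99

Without the tax, 39 - 5Q = 13 + 6Q so Q* = 2.3636 and P* = 27.1818.
A tax on buyers shifts demand down by 14: (39 - 14) - 5Q = 13 + 6Q, so Q_t = 1.0909. Buyers pay P_b = 33.5455; sellers receive P_s = P_b - 14 = 19.5455.
Consumers lose the trapezoid between P* and P_b out to Q_t plus the triangle from Q_t to Q*: change in CS = 2.9752 - 13.9669 = -10.9917.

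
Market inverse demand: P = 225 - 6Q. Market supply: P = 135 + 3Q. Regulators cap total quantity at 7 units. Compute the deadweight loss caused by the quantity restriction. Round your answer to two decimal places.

40.50

Without the quota, 225 - 6Q = 135 + 3Q gives Q* = 10.
At Q = 7 the demand price is 225 - 6(7) = 183 and the supply price is 135 + 3(7) = 156.
DWL = (1/2)(gap between curves at 7) x (Q* - 7) = (1/2)(27)(3) = 40.5.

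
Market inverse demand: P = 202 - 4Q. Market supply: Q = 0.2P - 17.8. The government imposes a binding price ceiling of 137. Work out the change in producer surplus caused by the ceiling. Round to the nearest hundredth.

-163.70

Rewriting supply in inverse form: P = 89 + 5Q.
Without the control, 202 - 4Q = 89 + 5Q so Q* = 12.5556 and P* = 151.7778.
At P = 137, sellers supply (137 - 89)/5 = 9.6 while buyers want more, so the quantity traded is 9.6 at price 137.
PS goes from (1/2)(12.5556)(62.7778) = 394.1049 to 230.4 (computed as (137 - 89)(9.6) - (1/2)(5)(9.6)^2), a change of -163.7049.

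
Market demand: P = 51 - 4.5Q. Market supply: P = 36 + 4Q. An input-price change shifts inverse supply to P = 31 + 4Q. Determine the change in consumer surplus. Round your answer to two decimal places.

5.45

Initial equilibrium: Q_0 = 1.7647, P_0 = 43.0588; CS_0 = (1/2)(1.7647)(7.9412) = 7.0069, PS_0 = (1/2)(1.7647)(7.0588) = 6.2284.
New equilibrium: 51 - 4.5Q = 31 + 4Q gives Q_1 = 2.3529, P_1 = 40.4118; CS_1 = 12.4567, PS_1 = 11.0727.
Change in consumer surplus = 12.4567 - 7.0069 = 5.4498.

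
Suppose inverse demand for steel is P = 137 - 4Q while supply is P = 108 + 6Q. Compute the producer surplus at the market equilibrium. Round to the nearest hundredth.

Equilibrium: 137 - 4Q = 108 + 6Q, so Q* = 2.9 and P* = 125.4.
Producer surplus is the triangle above supply below P*: (1/2)(2.9)(125.4 - 108) = (1/2)(2.9)(17.4) = 25.23.

25.23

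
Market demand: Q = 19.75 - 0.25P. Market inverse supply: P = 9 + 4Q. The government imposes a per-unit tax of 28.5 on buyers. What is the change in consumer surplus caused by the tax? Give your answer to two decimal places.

-99.30

Rewriting demand in inverse form: P = 79 - 4Q.
Pre-tax equilibrium: 79 - 4Q = 9 + 4Q gives Q* = 8.75, P* = 44.
A tax on buyers shifts demand down by 28.5: (79 - 28.5) - 4Q = 9 + 4Q, so Q_t = 5.1875. Buyers pay P_b = 58.25; sellers receive P_s = P_b - 28.5 = 29.75.
Consumers lose the trapezoid between P* and P_b out to Q_t plus the triangle from Q_t to Q*: change in CS = 53.8203 - 153.125 = -99.3047.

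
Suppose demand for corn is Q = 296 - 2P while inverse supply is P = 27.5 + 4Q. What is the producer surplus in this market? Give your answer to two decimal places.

Rewriting demand in inverse form: P = 148 - 0.5Q.
Equilibrium: 148 - 0.5Q = 27.5 + 4Q, so Q* = 26.7778 and P* = 134.6111.
PS is the area between P* and the supply curve from 0 to Q*: (1/2)(26.7778)(107.1111) = 1434.0988.

1434.10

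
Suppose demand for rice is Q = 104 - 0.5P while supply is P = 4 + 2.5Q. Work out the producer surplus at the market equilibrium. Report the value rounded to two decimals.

2568.89

Rewriting demand in inverse form: P = 208 - 2Q.
Setting demand equal to supply, 204 = 4.5Q, so Q* = 45.3333 and P* = 117.3333.
The supply curve's price intercept is 4, so PS = (1/2)(Q*)(P* - 4) = (1/2)(45.3333)(113.3333) = 2568.8889.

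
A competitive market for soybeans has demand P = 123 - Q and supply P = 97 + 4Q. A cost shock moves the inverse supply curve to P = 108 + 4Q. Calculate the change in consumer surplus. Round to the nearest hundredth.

-9.02

Initial equilibrium: Q_0 = 5.2, P_0 = 117.8; CS_0 = (1/2)(5.2)(5.2) = 13.52, PS_0 = (1/2)(5.2)(20.8) = 54.08.
New equilibrium: 123 - Q = 108 + 4Q gives Q_1 = 3, P_1 = 120; CS_1 = 4.5, PS_1 = 18.
Change in consumer surplus = 4.5 - 13.52 = -9.02.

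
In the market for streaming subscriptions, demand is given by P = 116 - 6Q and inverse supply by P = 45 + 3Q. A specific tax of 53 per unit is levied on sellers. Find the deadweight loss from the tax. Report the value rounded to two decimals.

Pre-tax equilibrium: 116 - 6Q = 45 + 3Q gives Q* = 7.8889, P* = 68.6667.
A tax on sellers shifts supply up by 53: 116 - 6Q = 45 + 3Q + 53, so Q_t = 2. Buyers pay P_b = 104; sellers receive P_s = P_b - 53 = 51.
The welfare triangle lost has base Q* - Q_t = 5.8889 and height t = 53, so DWL = (1/2)(5.8889)(53) = 156.0556.

156.06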